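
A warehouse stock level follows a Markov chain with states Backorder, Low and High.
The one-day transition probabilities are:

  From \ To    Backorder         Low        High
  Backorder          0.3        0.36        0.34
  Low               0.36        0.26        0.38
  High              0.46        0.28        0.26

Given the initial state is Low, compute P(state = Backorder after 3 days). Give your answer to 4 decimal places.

Propagate the distribution vector 3 days from Low.
After 0 days: (0.0000, 1.0000, 0.0000)
After 1 day: (0.3600, 0.2600, 0.3800)
After 2 days: (0.3764, 0.3036, 0.3200)
After 3 days: (0.3694, 0.3040, 0.3265)
P(in Backorder after 3 days) = 0.3694

0.3694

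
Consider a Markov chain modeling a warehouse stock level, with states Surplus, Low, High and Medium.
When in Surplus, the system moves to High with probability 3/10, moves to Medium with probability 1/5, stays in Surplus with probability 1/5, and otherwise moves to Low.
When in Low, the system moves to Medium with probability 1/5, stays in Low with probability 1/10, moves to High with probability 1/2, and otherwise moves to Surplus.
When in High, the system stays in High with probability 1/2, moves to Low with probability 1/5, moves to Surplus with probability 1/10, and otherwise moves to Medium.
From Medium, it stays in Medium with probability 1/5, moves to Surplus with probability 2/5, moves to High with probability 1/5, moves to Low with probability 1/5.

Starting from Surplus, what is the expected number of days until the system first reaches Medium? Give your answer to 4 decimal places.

5.0000

Let t(s) be the expected number of days to first reach Medium from state s, with t(Medium) = 0. Conditioning on the first day:
t(Surplus) = 1 + 0.2·t(Surplus) + 0.3·t(Low) + 0.3·t(High)
t(Low) = 1 + 0.2·t(Surplus) + 0.1·t(Low) + 0.5·t(High)
t(High) = 1 + 0.1·t(Surplus) + 0.2·t(Low) + 0.5·t(High)
Solving: t(Surplus) = 5.0000, t(Low) = 5.0000, t(High) = 5.0000.
Expected days from Surplus to Medium: 5.0000.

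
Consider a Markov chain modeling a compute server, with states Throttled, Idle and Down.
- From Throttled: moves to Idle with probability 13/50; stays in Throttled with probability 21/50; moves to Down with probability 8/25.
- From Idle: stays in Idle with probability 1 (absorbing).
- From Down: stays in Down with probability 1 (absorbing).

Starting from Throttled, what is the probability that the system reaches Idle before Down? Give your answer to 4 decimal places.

Let h(s) be the probability of absorption at Idle starting from transient state s. Then h(Idle) = 1 and h(Down) = 0. By first-step analysis:
h(Throttled) = 0.42·h(Throttled) + 0.26·1 + 0.32·0
Solving: h(Throttled) = 0.4483.
Starting from Throttled, the probability is 0.4483.

0.4483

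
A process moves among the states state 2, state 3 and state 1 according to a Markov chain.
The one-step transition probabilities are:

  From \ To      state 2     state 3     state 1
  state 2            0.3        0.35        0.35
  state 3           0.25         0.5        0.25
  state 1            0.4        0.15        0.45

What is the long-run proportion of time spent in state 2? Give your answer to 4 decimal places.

Let the stationary distribution be π with π = πP and π_1 + π_2 + π_3 = 1.
π_1 = 0.3·π_1 + 0.25·π_2 + 0.4·π_3
π_2 = 0.35·π_1 + 0.5·π_2 + 0.15·π_3
Solving with the normalization constraint gives π = (0.3188, 0.3289, 0.3523).
So the stationary probability of state 2 is 0.3188.

0.3188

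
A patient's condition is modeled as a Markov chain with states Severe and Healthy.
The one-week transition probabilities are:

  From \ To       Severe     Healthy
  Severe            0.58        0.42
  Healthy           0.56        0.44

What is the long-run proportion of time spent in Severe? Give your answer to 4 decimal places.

Let the stationary distribution be π with π = πP and π_1 + π_2 = 1.
π_1 = 0.58·π_1 + 0.56·π_2
Solving with the normalization constraint gives π = (0.5714, 0.4286).
So the stationary probability of Severe is 0.5714.

0.5714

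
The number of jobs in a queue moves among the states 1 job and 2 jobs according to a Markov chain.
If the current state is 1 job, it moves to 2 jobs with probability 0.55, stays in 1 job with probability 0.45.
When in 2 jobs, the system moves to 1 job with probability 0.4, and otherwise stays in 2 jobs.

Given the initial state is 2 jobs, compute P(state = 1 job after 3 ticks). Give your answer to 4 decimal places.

0.4210

Propagate the distribution vector 3 ticks from 2 jobs.
After 0 ticks: (0.0000, 1.0000)
After 1 tick: (0.4000, 0.6000)
After 2 ticks: (0.4200, 0.5800)
After 3 ticks: (0.4210, 0.5790)
P(in 1 job after 3 ticks) = 0.4210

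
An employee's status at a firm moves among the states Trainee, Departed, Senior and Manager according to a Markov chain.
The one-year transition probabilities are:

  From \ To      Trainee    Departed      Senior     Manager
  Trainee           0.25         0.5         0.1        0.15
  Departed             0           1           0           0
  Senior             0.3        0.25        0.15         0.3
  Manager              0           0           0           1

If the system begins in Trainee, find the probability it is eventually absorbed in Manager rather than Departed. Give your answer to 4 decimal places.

Let h(s) be the probability of absorption at Manager starting from transient state s. Then h(Manager) = 1 and h(Departed) = 0. By first-step analysis:
h(Trainee) = 0.25·h(Trainee) + 0.5·0 + 0.1·h(Senior) + 0.15·1
h(Senior) = 0.3·h(Trainee) + 0.25·0 + 0.15·h(Senior) + 0.3·1
Solving: h(Trainee) = 0.2593, h(Senior) = 0.4444.
Starting from Trainee, the probability is 0.2593.

0.2593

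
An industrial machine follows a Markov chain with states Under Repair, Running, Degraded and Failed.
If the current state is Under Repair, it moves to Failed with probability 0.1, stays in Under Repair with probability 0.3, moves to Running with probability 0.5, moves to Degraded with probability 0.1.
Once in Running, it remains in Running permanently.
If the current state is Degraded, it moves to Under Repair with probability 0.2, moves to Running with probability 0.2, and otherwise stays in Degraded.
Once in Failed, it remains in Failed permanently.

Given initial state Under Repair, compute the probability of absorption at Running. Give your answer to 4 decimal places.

Let h(s) be the probability of absorption at Running starting from transient state s. Then h(Running) = 1 and h(Failed) = 0. By first-step analysis:
h(Under Repair) = 0.3·h(Under Repair) + 0.5·1 + 0.1·h(Degraded) + 0.1·0
h(Degraded) = 0.2·h(Under Repair) + 0.2·1 + 0.6·h(Degraded)
Solving: h(Under Repair) = 0.8462, h(Degraded) = 0.9231.
Starting from Under Repair, the probability is 0.8462.

0.8462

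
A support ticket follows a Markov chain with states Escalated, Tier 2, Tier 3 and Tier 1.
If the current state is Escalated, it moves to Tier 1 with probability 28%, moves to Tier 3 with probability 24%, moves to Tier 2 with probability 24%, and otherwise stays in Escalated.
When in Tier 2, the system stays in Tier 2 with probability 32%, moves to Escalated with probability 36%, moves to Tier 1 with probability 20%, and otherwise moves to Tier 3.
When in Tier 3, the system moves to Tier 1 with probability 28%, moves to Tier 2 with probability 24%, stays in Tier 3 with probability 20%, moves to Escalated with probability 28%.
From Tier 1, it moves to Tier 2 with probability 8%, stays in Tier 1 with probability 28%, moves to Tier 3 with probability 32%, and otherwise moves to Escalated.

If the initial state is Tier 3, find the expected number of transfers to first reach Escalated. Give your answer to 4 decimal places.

Let t(s) be the expected number of transfers to first reach Escalated from state s, with t(Escalated) = 0. Conditioning on the first transfer:
t(Tier 2) = 1 + 0.32·t(Tier 2) + 0.12·t(Tier 3) + 0.2·t(Tier 1)
t(Tier 3) = 1 + 0.24·t(Tier 2) + 0.2·t(Tier 3) + 0.28·t(Tier 1)
t(Tier 1) = 1 + 0.08·t(Tier 2) + 0.32·t(Tier 3) + 0.28·t(Tier 1)
Solving: t(Tier 2) = 2.9746, t(Tier 3) = 3.2497, t(Tier 1) = 3.1637.
Expected transfers from Tier 3 to Escalated: 3.2497.

3.2497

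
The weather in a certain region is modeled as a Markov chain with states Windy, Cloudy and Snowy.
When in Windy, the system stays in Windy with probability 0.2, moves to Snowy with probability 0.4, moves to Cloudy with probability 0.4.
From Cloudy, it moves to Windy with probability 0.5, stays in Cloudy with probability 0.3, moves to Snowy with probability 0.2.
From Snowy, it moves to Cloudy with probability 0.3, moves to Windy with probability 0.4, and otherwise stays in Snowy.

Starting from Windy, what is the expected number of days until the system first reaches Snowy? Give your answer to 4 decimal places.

Let t(s) be the expected number of days to first reach Snowy from state s, with t(Snowy) = 0. Conditioning on the first day:
t(Windy) = 1 + 0.2·t(Windy) + 0.4·t(Cloudy)
t(Cloudy) = 1 + 0.5·t(Windy) + 0.3·t(Cloudy)
Solving: t(Windy) = 3.0556, t(Cloudy) = 3.6111.
Expected days from Windy to Snowy: 3.0556.

3.0556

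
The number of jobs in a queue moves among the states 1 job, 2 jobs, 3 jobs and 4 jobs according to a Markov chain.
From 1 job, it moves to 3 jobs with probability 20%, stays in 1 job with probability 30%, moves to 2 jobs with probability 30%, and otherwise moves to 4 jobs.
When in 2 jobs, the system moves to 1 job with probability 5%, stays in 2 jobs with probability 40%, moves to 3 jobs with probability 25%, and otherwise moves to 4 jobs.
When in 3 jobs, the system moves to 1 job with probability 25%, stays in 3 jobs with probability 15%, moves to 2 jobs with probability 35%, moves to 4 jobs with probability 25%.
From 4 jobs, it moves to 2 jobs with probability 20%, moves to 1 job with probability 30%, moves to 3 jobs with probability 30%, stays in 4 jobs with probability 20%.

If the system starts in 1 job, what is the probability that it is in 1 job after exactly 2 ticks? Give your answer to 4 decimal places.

0.2150

Propagate the distribution vector 2 ticks from 1 job.
After 0 ticks: (1.0000, 0.0000, 0.0000, 0.0000)
After 1 tick: (0.3000, 0.3000, 0.2000, 0.2000)
After 2 ticks: (0.2150, 0.3200, 0.2250, 0.2400)
P(in 1 job after 2 ticks) = 0.2150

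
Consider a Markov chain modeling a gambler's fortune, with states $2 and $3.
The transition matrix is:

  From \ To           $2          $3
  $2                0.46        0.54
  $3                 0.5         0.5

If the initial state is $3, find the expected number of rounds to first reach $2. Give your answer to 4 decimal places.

Let t(s) be the expected number of rounds to first reach $2 from state s, with t($2) = 0. Conditioning on the first round:
t($3) = 1 + 0.5·t($3)
Solving: t($3) = 2.0000.
Expected rounds from $3 to $2: 2.0000.

2.0000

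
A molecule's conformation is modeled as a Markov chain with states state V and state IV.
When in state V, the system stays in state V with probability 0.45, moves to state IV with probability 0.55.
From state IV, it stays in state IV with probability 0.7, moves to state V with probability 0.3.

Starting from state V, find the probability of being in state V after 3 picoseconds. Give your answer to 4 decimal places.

0.3551

Propagate the distribution vector 3 picoseconds from state V.
After 0 picoseconds: (1.0000, 0.0000)
After 1 picosecond: (0.4500, 0.5500)
After 2 picoseconds: (0.3675, 0.6325)
After 3 picoseconds: (0.3551, 0.6449)
P(in state V after 3 picoseconds) = 0.3551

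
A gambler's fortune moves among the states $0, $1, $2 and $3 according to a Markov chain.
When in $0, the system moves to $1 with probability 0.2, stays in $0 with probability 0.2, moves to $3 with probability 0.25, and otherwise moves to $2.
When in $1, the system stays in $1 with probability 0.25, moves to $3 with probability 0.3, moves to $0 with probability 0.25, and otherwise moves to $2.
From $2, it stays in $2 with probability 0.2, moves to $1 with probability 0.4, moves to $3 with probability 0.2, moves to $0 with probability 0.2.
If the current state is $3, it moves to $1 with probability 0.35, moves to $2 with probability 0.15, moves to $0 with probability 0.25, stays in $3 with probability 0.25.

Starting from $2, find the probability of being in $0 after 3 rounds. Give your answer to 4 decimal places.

Propagate the distribution vector 3 rounds from $2.
After 0 rounds: (0.0000, 0.0000, 1.0000, 0.0000)
After 1 round: (0.2000, 0.4000, 0.2000, 0.2000)
After 2 rounds: (0.2300, 0.2900, 0.2200, 0.2600)
After 3 rounds: (0.2275, 0.2975, 0.2215, 0.2535)
P(in $0 after 3 rounds) = 0.2275

0.2275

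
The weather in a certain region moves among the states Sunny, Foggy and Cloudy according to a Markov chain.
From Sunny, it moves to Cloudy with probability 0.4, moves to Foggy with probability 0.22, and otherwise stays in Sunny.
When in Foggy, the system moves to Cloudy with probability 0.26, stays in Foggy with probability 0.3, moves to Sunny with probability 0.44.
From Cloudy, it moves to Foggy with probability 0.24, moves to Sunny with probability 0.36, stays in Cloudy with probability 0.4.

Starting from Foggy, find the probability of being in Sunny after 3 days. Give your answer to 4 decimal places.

Propagate the distribution vector 3 days from Foggy.
After 0 days: (0.0000, 1.0000, 0.0000)
After 1 day: (0.4400, 0.3000, 0.2600)
After 2 days: (0.3928, 0.2492, 0.3580)
After 3 days: (0.3878, 0.2471, 0.3651)
P(in Sunny after 3 days) = 0.3878

0.3878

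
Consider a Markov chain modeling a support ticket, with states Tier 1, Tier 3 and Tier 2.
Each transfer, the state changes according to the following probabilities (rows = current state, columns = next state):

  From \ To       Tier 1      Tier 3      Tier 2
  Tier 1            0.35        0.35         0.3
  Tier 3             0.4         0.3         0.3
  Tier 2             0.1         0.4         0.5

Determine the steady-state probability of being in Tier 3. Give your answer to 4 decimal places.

Let the stationary distribution be π with π = πP and π_1 + π_2 + π_3 = 1.
π_1 = 0.35·π_1 + 0.4·π_2 + 0.1·π_3
π_2 = 0.35·π_1 + 0.3·π_2 + 0.4·π_3
Solving with the normalization constraint gives π = (0.2738, 0.3512, 0.3750).
So the stationary probability of Tier 3 is 0.3512.

0.3512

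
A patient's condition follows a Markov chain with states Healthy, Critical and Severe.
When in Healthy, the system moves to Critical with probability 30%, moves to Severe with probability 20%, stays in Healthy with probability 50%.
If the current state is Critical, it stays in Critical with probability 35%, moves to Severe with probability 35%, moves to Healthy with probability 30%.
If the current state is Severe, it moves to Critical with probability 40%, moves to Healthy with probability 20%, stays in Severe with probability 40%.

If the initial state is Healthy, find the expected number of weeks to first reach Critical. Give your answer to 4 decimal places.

Let t(s) be the expected number of weeks to first reach Critical from state s, with t(Critical) = 0. Conditioning on the first week:
t(Healthy) = 1 + 0.5·t(Healthy) + 0.2·t(Severe)
t(Severe) = 1 + 0.2·t(Healthy) + 0.4·t(Severe)
Solving: t(Healthy) = 3.0769, t(Severe) = 2.6923.
Expected weeks from Healthy to Critical: 3.0769.

3.0769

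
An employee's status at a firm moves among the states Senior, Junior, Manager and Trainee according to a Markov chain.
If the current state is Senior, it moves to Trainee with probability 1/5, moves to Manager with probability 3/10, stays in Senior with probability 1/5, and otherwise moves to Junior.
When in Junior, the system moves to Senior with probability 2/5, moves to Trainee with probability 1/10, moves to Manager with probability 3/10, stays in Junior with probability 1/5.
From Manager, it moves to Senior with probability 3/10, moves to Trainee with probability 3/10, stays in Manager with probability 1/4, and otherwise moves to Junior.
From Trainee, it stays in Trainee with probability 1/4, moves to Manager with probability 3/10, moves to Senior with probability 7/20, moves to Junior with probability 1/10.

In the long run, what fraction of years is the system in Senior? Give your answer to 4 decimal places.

Let the stationary distribution be π with π = πP and π_1 + π_2 + π_3 + π_4 = 1.
π_1 = 0.2·π_1 + 0.4·π_2 + 0.3·π_3 + 0.35·π_4
π_2 = 0.3·π_1 + 0.2·π_2 + 0.15·π_3 + 0.1·π_4
π_3 = 0.3·π_1 + 0.3·π_2 + 0.25·π_3 + 0.3·π_4
Solving with the normalization constraint gives π = (0.3003, 0.1937, 0.2857, 0.2202).
So the stationary probability of Senior is 0.3003.

0.3003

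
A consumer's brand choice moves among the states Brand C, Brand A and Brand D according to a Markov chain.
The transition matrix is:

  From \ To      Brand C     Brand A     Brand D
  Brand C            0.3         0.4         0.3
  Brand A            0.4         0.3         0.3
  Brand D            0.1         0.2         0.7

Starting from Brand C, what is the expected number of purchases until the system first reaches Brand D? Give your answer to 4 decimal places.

3.3333

Let t(s) be the expected number of purchases to first reach Brand D from state s, with t(Brand D) = 0. Conditioning on the first purchase:
t(Brand C) = 1 + 0.3·t(Brand C) + 0.4·t(Brand A)
t(Brand A) = 1 + 0.4·t(Brand C) + 0.3·t(Brand A)
Solving: t(Brand C) = 3.3333, t(Brand A) = 3.3333.
Expected purchases from Brand C to Brand D: 3.3333.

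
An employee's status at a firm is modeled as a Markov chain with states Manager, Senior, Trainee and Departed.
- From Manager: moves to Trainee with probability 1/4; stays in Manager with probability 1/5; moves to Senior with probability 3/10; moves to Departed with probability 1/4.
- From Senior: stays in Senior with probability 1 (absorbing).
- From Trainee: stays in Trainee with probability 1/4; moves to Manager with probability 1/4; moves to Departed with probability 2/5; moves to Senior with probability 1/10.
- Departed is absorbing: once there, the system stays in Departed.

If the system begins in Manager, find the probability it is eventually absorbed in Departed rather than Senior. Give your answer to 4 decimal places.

Let h(s) be the probability of absorption at Departed starting from transient state s. Then h(Departed) = 1 and h(Senior) = 0. By first-step analysis:
h(Manager) = 0.2·h(Manager) + 0.3·0 + 0.25·h(Trainee) + 0.25·1
h(Trainee) = 0.25·h(Manager) + 0.1·0 + 0.25·h(Trainee) + 0.4·1
Solving: h(Manager) = 0.5349, h(Trainee) = 0.7116.
Starting from Manager, the probability is 0.5349.

0.5349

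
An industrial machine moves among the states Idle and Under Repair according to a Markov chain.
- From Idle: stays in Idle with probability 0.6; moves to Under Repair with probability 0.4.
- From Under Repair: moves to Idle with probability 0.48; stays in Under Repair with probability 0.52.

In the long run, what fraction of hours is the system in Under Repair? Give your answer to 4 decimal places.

0.4545

Let the stationary distribution be π with π = πP and π_1 + π_2 = 1.
π_1 = 0.6·π_1 + 0.48·π_2
Solving with the normalization constraint gives π = (0.5455, 0.4545).
So the stationary probability of Under Repair is 0.4545.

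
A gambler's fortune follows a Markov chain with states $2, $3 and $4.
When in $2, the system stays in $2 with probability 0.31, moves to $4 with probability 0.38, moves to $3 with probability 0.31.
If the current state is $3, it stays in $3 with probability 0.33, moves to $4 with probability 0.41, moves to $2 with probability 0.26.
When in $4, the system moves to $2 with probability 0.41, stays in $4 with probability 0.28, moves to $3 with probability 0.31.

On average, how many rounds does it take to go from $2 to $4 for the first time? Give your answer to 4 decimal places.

2.5675

Let t(s) be the expected number of rounds to first reach $4 from state s, with t($4) = 0. Conditioning on the first round:
t($2) = 1 + 0.31·t($2) + 0.31·t($3)
t($3) = 1 + 0.26·t($2) + 0.33·t($3)
Solving: t($2) = 2.5675, t($3) = 2.4889.
Expected rounds from $2 to $4: 2.5675.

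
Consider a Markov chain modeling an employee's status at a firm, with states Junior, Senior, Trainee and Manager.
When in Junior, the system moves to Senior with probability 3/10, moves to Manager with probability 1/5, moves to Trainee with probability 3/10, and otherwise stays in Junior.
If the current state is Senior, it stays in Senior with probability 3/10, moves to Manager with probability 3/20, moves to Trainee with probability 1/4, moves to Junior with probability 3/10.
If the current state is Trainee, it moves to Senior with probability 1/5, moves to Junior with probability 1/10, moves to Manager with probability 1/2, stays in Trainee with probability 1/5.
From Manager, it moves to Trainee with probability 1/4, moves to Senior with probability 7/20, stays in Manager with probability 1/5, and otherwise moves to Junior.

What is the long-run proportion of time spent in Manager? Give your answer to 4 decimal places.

0.2599

Let the stationary distribution be π with π = πP and π_1 + π_2 + π_3 + π_4 = 1.
π_1 = 0.2·π_1 + 0.3·π_2 + 0.1·π_3 + 0.2·π_4
π_2 = 0.3·π_1 + 0.3·π_2 + 0.2·π_3 + 0.35·π_4
π_3 = 0.3·π_1 + 0.25·π_2 + 0.2·π_3 + 0.25·π_4
Solving with the normalization constraint gives π = (0.2040, 0.2882, 0.2478, 0.2599).
So the stationary probability of Manager is 0.2599.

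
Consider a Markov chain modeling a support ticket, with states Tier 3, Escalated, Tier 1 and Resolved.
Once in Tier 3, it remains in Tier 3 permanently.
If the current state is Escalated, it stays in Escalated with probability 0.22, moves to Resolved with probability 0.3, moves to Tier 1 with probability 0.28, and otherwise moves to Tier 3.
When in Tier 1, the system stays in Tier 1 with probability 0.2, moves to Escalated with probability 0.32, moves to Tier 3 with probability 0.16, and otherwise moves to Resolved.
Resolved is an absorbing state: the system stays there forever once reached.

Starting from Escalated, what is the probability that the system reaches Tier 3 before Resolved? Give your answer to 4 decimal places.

Let h(s) be the probability of absorption at Tier 3 starting from transient state s. Then h(Tier 3) = 1 and h(Resolved) = 0. By first-step analysis:
h(Escalated) = 0.2·1 + 0.22·h(Escalated) + 0.28·h(Tier 1) + 0.3·0
h(Tier 1) = 0.16·1 + 0.32·h(Escalated) + 0.2·h(Tier 1) + 0.32·0
Solving: h(Escalated) = 0.3832, h(Tier 1) = 0.3533.
Starting from Escalated, the probability is 0.3832.

0.3832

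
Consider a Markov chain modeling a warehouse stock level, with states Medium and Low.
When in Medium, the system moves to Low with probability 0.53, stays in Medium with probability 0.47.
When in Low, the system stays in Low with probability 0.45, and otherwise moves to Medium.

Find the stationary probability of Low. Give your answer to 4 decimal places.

0.4907

Let the stationary distribution be π with π = πP and π_1 + π_2 = 1.
π_1 = 0.47·π_1 + 0.55·π_2
Solving with the normalization constraint gives π = (0.5093, 0.4907).
So the stationary probability of Low is 0.4907.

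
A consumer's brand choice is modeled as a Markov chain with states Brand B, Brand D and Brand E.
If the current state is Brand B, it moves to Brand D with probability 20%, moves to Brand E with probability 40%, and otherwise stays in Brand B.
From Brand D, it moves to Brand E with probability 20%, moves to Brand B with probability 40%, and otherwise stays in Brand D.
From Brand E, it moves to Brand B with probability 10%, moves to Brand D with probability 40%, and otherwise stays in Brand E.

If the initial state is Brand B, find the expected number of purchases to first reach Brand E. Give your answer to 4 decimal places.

Let t(s) be the expected number of purchases to first reach Brand E from state s, with t(Brand E) = 0. Conditioning on the first purchase:
t(Brand B) = 1 + 0.4·t(Brand B) + 0.2·t(Brand D)
t(Brand D) = 1 + 0.4·t(Brand B) + 0.4·t(Brand D)
Solving: t(Brand B) = 2.8571, t(Brand D) = 3.5714.
Expected purchases from Brand B to Brand E: 2.8571.

2.8571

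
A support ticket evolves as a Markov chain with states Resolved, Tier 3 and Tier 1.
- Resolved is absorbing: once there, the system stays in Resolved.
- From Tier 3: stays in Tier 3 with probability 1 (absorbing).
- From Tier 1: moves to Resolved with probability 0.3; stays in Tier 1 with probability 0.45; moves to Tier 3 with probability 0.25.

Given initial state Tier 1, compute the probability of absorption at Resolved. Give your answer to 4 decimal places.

Let h(s) be the probability of absorption at Resolved starting from transient state s. Then h(Resolved) = 1 and h(Tier 3) = 0. By first-step analysis:
h(Tier 1) = 0.3·1 + 0.25·0 + 0.45·h(Tier 1)
Solving: h(Tier 1) = 0.5455.
Starting from Tier 1, the probability is 0.5455.

0.5455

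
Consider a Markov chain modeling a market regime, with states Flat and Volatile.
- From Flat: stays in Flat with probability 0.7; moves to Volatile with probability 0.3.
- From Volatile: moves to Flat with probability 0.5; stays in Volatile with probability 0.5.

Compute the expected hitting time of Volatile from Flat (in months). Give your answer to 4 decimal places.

Let t(s) be the expected number of months to first reach Volatile from state s, with t(Volatile) = 0. Conditioning on the first month:
t(Flat) = 1 + 0.7·t(Flat)
Solving: t(Flat) = 3.3333.
Expected months from Flat to Volatile: 3.3333.

3.3333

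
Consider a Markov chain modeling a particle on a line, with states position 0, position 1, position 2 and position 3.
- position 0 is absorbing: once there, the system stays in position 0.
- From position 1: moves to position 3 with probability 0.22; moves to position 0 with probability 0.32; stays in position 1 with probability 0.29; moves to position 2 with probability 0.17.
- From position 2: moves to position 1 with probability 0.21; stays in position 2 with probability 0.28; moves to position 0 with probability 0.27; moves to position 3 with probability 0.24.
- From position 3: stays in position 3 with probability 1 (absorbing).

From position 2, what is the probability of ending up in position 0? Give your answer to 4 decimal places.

0.5445

Let h(s) be the probability of absorption at position 0 starting from transient state s. Then h(position 0) = 1 and h(position 3) = 0. By first-step analysis:
h(position 1) = 0.32·1 + 0.29·h(position 1) + 0.17·h(position 2) + 0.22·0
h(position 2) = 0.27·1 + 0.21·h(position 1) + 0.28·h(position 2) + 0.24·0
Solving: h(position 1) = 0.5811, h(position 2) = 0.5445.
Starting from position 2, the probability is 0.5445.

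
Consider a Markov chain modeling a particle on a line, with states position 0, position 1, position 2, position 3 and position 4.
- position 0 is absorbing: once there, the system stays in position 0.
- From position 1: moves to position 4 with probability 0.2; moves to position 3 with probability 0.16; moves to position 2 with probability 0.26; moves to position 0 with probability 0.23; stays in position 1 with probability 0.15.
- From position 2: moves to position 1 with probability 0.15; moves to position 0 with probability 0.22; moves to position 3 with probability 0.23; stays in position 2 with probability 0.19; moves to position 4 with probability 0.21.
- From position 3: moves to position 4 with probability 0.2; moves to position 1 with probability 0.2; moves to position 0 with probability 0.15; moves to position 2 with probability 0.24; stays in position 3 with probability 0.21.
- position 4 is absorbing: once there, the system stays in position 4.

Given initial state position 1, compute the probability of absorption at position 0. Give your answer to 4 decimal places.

0.5124

Let h(s) be the probability of absorption at position 0 starting from transient state s. Then h(position 0) = 1 and h(position 4) = 0. By first-step analysis:
h(position 1) = 0.23·1 + 0.15·h(position 1) + 0.26·h(position 2) + 0.16·h(position 3) + 0.2·0
h(position 2) = 0.22·1 + 0.15·h(position 1) + 0.19·h(position 2) + 0.23·h(position 3) + 0.21·0
h(position 3) = 0.15·1 + 0.2·h(position 1) + 0.24·h(position 2) + 0.21·h(position 3) + 0.2·0
Solving: h(position 1) = 0.5124, h(position 2) = 0.5004, h(position 3) = 0.4716.
Starting from position 1, the probability is 0.5124.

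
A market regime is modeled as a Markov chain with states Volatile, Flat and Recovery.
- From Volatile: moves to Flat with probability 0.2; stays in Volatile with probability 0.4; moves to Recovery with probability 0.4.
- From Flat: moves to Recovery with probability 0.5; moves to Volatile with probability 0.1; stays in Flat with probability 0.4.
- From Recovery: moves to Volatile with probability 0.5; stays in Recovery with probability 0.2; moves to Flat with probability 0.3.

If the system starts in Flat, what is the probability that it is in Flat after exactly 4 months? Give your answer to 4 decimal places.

0.2965

Propagate the distribution vector 4 months from Flat.
After 0 months: (0.0000, 1.0000, 0.0000)
After 1 month: (0.1000, 0.4000, 0.5000)
After 2 months: (0.3300, 0.3300, 0.3400)
After 3 months: (0.3350, 0.3000, 0.3650)
After 4 months: (0.3465, 0.2965, 0.3570)
P(in Flat after 4 months) = 0.2965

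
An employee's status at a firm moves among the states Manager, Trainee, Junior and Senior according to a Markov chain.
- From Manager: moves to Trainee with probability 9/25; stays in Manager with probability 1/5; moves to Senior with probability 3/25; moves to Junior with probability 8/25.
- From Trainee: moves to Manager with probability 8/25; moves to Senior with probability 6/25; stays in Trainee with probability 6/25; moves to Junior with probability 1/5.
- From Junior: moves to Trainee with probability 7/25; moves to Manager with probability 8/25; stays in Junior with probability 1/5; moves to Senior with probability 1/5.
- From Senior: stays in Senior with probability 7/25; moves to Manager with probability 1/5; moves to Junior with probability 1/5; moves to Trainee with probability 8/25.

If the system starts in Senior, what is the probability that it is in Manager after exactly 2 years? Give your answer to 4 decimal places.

Propagate the distribution vector 2 years from Senior.
After 0 years: (0.0000, 0.0000, 0.0000, 1.0000)
After 1 year: (0.2000, 0.3200, 0.2000, 0.2800)
After 2 years: (0.2624, 0.2944, 0.2240, 0.2192)
P(in Manager after 2 years) = 0.2624

0.2624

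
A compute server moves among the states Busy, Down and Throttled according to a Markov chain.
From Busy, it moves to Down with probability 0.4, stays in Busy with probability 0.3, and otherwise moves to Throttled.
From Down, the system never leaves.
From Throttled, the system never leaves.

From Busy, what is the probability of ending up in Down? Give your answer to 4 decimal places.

0.5714

Let h(s) be the probability of absorption at Down starting from transient state s. Then h(Down) = 1 and h(Throttled) = 0. By first-step analysis:
h(Busy) = 0.3·h(Busy) + 0.4·1 + 0.3·0
Solving: h(Busy) = 0.5714.
Starting from Busy, the probability is 0.5714.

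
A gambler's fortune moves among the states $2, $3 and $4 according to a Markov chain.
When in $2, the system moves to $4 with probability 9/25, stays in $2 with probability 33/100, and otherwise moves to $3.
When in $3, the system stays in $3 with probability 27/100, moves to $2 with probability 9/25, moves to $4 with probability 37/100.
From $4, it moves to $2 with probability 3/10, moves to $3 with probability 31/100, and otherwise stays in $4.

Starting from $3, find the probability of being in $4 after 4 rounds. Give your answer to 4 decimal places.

Propagate the distribution vector 4 rounds from $3.
After 0 rounds: (0.0000, 1.0000, 0.0000)
After 1 round: (0.3600, 0.2700, 0.3700)
After 2 rounds: (0.3270, 0.2992, 0.3738)
After 3 rounds: (0.3278, 0.2980, 0.3742)
After 4 rounds: (0.3277, 0.2981, 0.3742)
P(in $4 after 4 rounds) = 0.3742

0.3742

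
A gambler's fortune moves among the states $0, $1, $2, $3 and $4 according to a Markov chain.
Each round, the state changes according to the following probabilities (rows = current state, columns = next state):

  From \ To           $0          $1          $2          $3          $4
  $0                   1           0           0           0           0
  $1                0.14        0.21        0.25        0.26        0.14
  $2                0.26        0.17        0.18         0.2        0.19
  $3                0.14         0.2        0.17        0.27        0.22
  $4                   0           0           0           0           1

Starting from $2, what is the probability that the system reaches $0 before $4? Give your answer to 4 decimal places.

Let h(s) be the probability of absorption at $0 starting from transient state s. Then h($0) = 1 and h($4) = 0. By first-step analysis:
h($1) = 0.14·1 + 0.21·h($1) + 0.25·h($2) + 0.26·h($3) + 0.14·0
h($2) = 0.26·1 + 0.17·h($1) + 0.18·h($2) + 0.2·h($3) + 0.19·0
h($3) = 0.14·1 + 0.2·h($1) + 0.17·h($2) + 0.27·h($3) + 0.22·0
Solving: h($1) = 0.4927, h($2) = 0.5290, h($3) = 0.4499.
Starting from $2, the probability is 0.5290.

0.5290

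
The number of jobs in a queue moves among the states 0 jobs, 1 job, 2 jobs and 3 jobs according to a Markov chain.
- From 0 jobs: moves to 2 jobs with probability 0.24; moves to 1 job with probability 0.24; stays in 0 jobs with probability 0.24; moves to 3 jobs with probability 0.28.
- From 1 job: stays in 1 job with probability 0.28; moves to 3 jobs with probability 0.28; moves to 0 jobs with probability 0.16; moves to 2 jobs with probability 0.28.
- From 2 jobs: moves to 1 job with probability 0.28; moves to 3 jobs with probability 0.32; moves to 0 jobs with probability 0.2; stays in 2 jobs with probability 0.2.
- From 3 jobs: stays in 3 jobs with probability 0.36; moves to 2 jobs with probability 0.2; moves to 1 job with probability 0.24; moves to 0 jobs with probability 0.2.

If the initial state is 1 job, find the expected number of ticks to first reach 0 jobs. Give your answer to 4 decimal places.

Let t(s) be the expected number of ticks to first reach 0 jobs from state s, with t(0 jobs) = 0. Conditioning on the first tick:
t(1 job) = 1 + 0.28·t(1 job) + 0.28·t(2 jobs) + 0.28·t(3 jobs)
t(2 jobs) = 1 + 0.28·t(1 job) + 0.2·t(2 jobs) + 0.32·t(3 jobs)
t(3 jobs) = 1 + 0.24·t(1 job) + 0.2·t(2 jobs) + 0.36·t(3 jobs)
Solving: t(1 job) = 5.4938, t(2 jobs) = 5.2822, t(3 jobs) = 5.2734.
Expected ticks from 1 job to 0 jobs: 5.4938.

5.4938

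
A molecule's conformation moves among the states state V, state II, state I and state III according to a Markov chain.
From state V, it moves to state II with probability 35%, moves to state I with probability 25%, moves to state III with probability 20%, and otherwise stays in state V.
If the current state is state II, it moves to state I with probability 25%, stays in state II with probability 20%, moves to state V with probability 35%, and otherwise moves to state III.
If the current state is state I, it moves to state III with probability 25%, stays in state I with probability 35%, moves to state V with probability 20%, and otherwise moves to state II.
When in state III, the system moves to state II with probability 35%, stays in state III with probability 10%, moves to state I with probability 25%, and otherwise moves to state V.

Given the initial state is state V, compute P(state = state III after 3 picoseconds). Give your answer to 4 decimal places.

Propagate the distribution vector 3 picoseconds from state V.
After 0 picoseconds: (1.0000, 0.0000, 0.0000, 0.0000)
After 1 picosecond: (0.2000, 0.3500, 0.2500, 0.2000)
After 2 picoseconds: (0.2725, 0.2600, 0.2750, 0.1925)
After 3 picoseconds: (0.2583, 0.2698, 0.2775, 0.1945)
P(in state III after 3 picoseconds) = 0.1945

0.1945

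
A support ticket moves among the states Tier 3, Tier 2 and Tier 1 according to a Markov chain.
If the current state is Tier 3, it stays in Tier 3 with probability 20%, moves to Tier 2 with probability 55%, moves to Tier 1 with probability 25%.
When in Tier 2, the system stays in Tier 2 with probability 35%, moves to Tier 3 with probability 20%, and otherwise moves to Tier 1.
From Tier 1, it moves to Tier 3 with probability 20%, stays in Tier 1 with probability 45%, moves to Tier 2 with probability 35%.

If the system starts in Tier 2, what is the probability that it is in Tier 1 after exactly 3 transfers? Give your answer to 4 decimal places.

Propagate the distribution vector 3 transfers from Tier 2.
After 0 transfers: (0.0000, 1.0000, 0.0000)
After 1 transfer: (0.2000, 0.3500, 0.4500)
After 2 transfers: (0.2000, 0.3900, 0.4100)
After 3 transfers: (0.2000, 0.3900, 0.4100)
P(in Tier 1 after 3 transfers) = 0.4100

0.4100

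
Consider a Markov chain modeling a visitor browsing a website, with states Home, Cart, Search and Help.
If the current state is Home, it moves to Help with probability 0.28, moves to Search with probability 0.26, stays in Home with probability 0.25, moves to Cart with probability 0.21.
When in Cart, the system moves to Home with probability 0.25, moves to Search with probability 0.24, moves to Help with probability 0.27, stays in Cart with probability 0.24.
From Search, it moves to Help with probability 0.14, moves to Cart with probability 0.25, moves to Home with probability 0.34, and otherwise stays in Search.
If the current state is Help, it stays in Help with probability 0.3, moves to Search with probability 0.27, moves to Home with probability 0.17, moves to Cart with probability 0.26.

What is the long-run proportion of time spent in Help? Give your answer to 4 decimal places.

Let the stationary distribution be π with π = πP and π_1 + π_2 + π_3 + π_4 = 1.
π_1 = 0.25·π_1 + 0.25·π_2 + 0.34·π_3 + 0.17·π_4
π_2 = 0.21·π_1 + 0.24·π_2 + 0.25·π_3 + 0.26·π_4
π_3 = 0.26·π_1 + 0.24·π_2 + 0.27·π_3 + 0.27·π_4
Solving with the normalization constraint gives π = (0.2537, 0.2399, 0.2603, 0.2461).
So the stationary probability of Help is 0.2461.

0.2461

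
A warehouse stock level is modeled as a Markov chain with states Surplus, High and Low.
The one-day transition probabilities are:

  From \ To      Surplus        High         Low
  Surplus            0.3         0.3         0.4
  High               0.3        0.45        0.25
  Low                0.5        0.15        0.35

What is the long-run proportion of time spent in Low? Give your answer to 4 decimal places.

0.3391

Let the stationary distribution be π with π = πP and π_1 + π_2 + π_3 = 1.
π_1 = 0.3·π_1 + 0.3·π_2 + 0.5·π_3
π_2 = 0.3·π_1 + 0.45·π_2 + 0.15·π_3
Solving with the normalization constraint gives π = (0.3678, 0.2931, 0.3391).
So the stationary probability of Low is 0.3391.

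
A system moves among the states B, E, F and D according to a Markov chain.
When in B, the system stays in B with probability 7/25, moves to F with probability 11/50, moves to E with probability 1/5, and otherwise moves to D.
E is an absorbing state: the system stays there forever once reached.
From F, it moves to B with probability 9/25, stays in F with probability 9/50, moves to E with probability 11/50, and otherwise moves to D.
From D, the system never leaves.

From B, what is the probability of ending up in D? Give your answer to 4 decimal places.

Let h(s) be the probability of absorption at D starting from transient state s. Then h(D) = 1 and h(E) = 0. By first-step analysis:
h(B) = 0.28·h(B) + 0.2·0 + 0.22·h(F) + 0.3·1
h(F) = 0.36·h(B) + 0.22·0 + 0.18·h(F) + 0.24·1
Solving: h(B) = 0.5845, h(F) = 0.5493.
Starting from B, the probability is 0.5845.

0.5845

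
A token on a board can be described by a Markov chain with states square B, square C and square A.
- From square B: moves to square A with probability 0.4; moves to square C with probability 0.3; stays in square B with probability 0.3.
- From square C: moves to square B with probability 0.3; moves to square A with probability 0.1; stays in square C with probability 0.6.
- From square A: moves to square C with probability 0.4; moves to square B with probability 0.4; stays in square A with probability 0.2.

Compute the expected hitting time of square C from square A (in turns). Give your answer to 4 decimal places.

Let t(s) be the expected number of turns to first reach square C from state s, with t(square C) = 0. Conditioning on the first turn:
t(square B) = 1 + 0.3·t(square B) + 0.4·t(square A)
t(square A) = 1 + 0.4·t(square B) + 0.2·t(square A)
Solving: t(square B) = 3.0000, t(square A) = 2.7500.
Expected turns from square A to square C: 2.7500.

2.7500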